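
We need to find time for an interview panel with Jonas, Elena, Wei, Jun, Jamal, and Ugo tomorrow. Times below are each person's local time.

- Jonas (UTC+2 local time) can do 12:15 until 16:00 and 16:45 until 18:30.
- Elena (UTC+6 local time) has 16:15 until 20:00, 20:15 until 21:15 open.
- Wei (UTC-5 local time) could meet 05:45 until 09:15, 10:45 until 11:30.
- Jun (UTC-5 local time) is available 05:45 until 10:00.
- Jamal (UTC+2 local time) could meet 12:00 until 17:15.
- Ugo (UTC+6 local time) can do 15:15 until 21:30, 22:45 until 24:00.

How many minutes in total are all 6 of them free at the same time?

Jonas in UTC: 10:15-14:00, 14:45-16:30 (subtract 2h to convert from UTC+2).
Elena in UTC: 10:15-14:00, 14:15-15:15 (subtract 6h to convert from UTC+6).
Wei in UTC: 10:45-14:15, 15:45-16:30 (add 5h to convert from UTC-5).
Jun in UTC: 10:45-15:00 (add 5h to convert from UTC-5).
Jamal in UTC: 10:00-15:15 (subtract 2h to convert from UTC+2).
Ugo in UTC: 09:15-15:30, 16:45-18:00 (subtract 6h to convert from UTC+6).
Jonas ∩ Elena: 10:15-14:00, 14:45-15:15.
Jonas ∩ Elena ∩ Wei: 10:45-14:00.
Jonas ∩ Elena ∩ Wei ∩ Jun: 10:45-14:00.
Jonas ∩ Elena ∩ Wei ∩ Jun ∩ Jamal: 10:45-14:00.
Jonas ∩ Elena ∩ Wei ∩ Jun ∩ Jamal ∩ Ugo: 10:45-14:00.
That's a single block of 195 minutes.

195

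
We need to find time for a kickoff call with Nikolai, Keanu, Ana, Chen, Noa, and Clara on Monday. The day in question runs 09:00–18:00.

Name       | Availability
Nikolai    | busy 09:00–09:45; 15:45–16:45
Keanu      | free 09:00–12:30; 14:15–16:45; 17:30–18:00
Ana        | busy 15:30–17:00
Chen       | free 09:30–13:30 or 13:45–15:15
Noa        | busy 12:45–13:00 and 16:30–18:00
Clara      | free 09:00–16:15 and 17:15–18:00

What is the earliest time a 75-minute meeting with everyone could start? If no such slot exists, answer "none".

Nikolai free: 09:45-15:45, 16:45-18:00 (invert busy blocks within the working day).
Keanu free: 09:00-12:30, 14:15-16:45, 17:30-18:00.
Ana free: 09:00-15:30, 17:00-18:00 (invert busy blocks within the working day).
Chen free: 09:30-13:30, 13:45-15:15.
Noa free: 09:00-12:45, 13:00-16:30 (invert busy blocks within the working day).
Clara free: 09:00-16:15, 17:15-18:00.
Nikolai ∩ Keanu: 09:45-12:30, 14:15-15:45, 17:30-18:00.
Nikolai ∩ Keanu ∩ Ana: 09:45-12:30, 14:15-15:30, 17:30-18:00.
Nikolai ∩ Keanu ∩ Ana ∩ Chen: 09:45-12:30, 14:15-15:15.
Nikolai ∩ Keanu ∩ Ana ∩ Chen ∩ Noa: 09:45-12:30, 14:15-15:15.
Nikolai ∩ Keanu ∩ Ana ∩ Chen ∩ Noa ∩ Clara: 09:45-12:30, 14:15-15:15.
The first common window of at least 75 minutes is 09:45-12:30, so the earliest start is 09:45.

09:45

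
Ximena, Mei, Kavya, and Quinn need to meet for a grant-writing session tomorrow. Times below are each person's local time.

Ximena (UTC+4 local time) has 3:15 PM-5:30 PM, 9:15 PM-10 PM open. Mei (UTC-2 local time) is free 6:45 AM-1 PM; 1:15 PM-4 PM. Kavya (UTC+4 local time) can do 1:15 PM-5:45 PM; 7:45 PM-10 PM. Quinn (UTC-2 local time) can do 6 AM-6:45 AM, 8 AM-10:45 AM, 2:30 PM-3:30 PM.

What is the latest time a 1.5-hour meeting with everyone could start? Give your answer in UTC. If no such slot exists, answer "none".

Ximena in UTC: 11:15-13:30, 17:15-18:00 (subtract 4h to convert from UTC+4).
Mei in UTC: 08:45-15:00, 15:15-18:00 (add 2h to convert from UTC-2).
Kavya in UTC: 09:15-13:45, 15:45-18:00 (subtract 4h to convert from UTC+4).
Quinn in UTC: 08:00-08:45, 10:00-12:45, 16:30-17:30 (add 2h to convert from UTC-2).
Ximena ∩ Mei: 11:15-13:30, 17:15-18:00.
Ximena ∩ Mei ∩ Kavya: 11:15-13:30, 17:15-18:00.
Ximena ∩ Mei ∩ Kavya ∩ Quinn: 11:15-12:45, 17:15-17:30.
The last common window of at least 90 minutes is 11:15-12:45; a 90-minute meeting can start as late as 11:15 and still end by 12:45.

11:15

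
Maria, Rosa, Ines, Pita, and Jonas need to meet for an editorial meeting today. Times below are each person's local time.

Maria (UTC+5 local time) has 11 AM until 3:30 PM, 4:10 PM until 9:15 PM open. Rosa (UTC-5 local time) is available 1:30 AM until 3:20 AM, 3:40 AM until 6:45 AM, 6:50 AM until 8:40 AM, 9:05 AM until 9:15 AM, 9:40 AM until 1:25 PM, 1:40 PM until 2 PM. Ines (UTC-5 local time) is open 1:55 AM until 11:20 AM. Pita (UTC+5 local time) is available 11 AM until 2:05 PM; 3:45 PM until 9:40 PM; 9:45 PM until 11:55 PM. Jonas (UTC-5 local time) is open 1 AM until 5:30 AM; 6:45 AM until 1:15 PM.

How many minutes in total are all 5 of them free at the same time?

Maria in UTC: 06:00-10:30, 11:10-16:15 (subtract 5h to convert from UTC+5).
Rosa in UTC: 06:30-08:20, 08:40-11:45, 11:50-13:40, 14:05-14:15, 14:40-18:25, 18:40-19:00 (add 5h to convert from UTC-5).
Ines in UTC: 06:55-16:20 (add 5h to convert from UTC-5).
Pita in UTC: 06:00-09:05, 10:45-16:40, 16:45-18:55 (subtract 5h to convert from UTC+5).
Jonas in UTC: 06:00-10:30, 11:45-18:15 (add 5h to convert from UTC-5).
Maria ∩ Rosa: 06:30-08:20, 08:40-10:30, 11:10-11:45, 11:50-13:40, 14:05-14:15, 14:40-16:15.
Maria ∩ Rosa ∩ Ines: 06:55-08:20, 08:40-10:30, 11:10-11:45, 11:50-13:40, 14:05-14:15, 14:40-16:15.
Maria ∩ Rosa ∩ Ines ∩ Pita: 06:55-08:20, 08:40-09:05, 11:10-11:45, 11:50-13:40, 14:05-14:15, 14:40-16:15.
Maria ∩ Rosa ∩ Ines ∩ Pita ∩ Jonas: 06:55-08:20, 08:40-09:05, 11:50-13:40, 14:05-14:15, 14:40-16:15.
Summing the common windows: 85 + 25 + 110 + 10 + 95 = 325 minutes.

325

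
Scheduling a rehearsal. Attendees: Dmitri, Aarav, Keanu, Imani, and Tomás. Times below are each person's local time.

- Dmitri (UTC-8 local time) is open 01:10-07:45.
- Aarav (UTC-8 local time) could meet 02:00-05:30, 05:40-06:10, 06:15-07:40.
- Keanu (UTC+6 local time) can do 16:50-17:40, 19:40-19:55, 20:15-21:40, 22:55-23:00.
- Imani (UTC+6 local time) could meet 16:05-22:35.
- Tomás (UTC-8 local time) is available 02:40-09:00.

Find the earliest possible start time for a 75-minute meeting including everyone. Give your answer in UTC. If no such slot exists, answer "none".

Dmitri in UTC: 09:10-15:45 (add 8h to convert from UTC-8).
Aarav in UTC: 10:00-13:30, 13:40-14:10, 14:15-15:40 (add 8h to convert from UTC-8).
Keanu in UTC: 10:50-11:40, 13:40-13:55, 14:15-15:40, 16:55-17:00 (subtract 6h to convert from UTC+6).
Imani in UTC: 10:05-16:35 (subtract 6h to convert from UTC+6).
Tomás in UTC: 10:40-17:00 (add 8h to convert from UTC-8).
Dmitri ∩ Aarav: 10:00-13:30, 13:40-14:10, 14:15-15:40.
Dmitri ∩ Aarav ∩ Keanu: 10:50-11:40, 13:40-13:55, 14:15-15:40.
Dmitri ∩ Aarav ∩ Keanu ∩ Imani: 10:50-11:40, 13:40-13:55, 14:15-15:40.
Dmitri ∩ Aarav ∩ Keanu ∩ Imani ∩ Tomás: 10:50-11:40, 13:40-13:55, 14:15-15:40.
The first common window of at least 75 minutes is 14:15-15:40, so the earliest start is 14:15.

14:15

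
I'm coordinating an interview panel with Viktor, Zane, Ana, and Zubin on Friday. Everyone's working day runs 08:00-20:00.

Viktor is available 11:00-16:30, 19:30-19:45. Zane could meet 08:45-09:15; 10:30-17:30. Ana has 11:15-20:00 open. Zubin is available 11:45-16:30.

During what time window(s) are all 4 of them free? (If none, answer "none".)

11:45-16:30

Viktor ∩ Zane: 11:00-16:30.
Viktor ∩ Zane ∩ Ana: 11:15-16:30.
Viktor ∩ Zane ∩ Ana ∩ Zubin: 11:45-16:30.
Those are the intersection windows.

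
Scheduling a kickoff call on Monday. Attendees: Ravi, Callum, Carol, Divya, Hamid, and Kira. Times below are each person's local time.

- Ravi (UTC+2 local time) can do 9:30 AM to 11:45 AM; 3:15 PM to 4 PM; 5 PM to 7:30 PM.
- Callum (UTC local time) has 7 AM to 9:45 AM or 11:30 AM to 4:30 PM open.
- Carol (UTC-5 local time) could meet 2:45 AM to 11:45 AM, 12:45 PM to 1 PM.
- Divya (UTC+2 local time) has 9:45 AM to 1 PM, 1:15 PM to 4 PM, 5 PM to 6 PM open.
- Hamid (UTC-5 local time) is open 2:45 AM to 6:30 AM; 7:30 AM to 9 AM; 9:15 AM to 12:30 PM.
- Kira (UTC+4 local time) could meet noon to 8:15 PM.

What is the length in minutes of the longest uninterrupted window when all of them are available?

105

Ravi in UTC: 07:30-09:45, 13:15-14:00, 15:00-17:30 (subtract 2h to convert from UTC+2).
Callum in UTC: 07:00-09:45, 11:30-16:30.
Carol in UTC: 07:45-16:45, 17:45-18:00 (add 5h to convert from UTC-5).
Divya in UTC: 07:45-11:00, 11:15-14:00, 15:00-16:00 (subtract 2h to convert from UTC+2).
Hamid in UTC: 07:45-11:30, 12:30-14:00, 14:15-17:30 (add 5h to convert from UTC-5).
Kira in UTC: 08:00-16:15 (subtract 4h to convert from UTC+4).
Ravi ∩ Callum: 07:30-09:45, 13:15-14:00, 15:00-16:30.
Ravi ∩ Callum ∩ Carol: 07:45-09:45, 13:15-14:00, 15:00-16:30.
Ravi ∩ Callum ∩ Carol ∩ Divya: 07:45-09:45, 13:15-14:00, 15:00-16:00.
Ravi ∩ Callum ∩ Carol ∩ Divya ∩ Hamid: 07:45-09:45, 13:15-14:00, 15:00-16:00.
Ravi ∩ Callum ∩ Carol ∩ Divya ∩ Hamid ∩ Kira: 08:00-09:45, 13:15-14:00, 15:00-16:00.
Those are the intersection windows.
The longest is 08:00-09:45 at 105 minutes.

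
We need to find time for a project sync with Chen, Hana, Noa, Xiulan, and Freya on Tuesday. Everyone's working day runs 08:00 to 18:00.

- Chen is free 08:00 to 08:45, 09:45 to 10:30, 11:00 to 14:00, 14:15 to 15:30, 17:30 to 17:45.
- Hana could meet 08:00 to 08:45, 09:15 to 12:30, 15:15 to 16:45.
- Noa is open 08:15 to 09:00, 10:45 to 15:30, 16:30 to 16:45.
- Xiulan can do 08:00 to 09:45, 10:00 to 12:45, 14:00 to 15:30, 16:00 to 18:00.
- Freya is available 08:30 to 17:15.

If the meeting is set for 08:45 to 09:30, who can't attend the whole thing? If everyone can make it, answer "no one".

Chen, Hana, Noa

Chen: not fully free for 08:45-09:30. Hana: not fully free for 08:45-09:30. Noa: not fully free for 08:45-09:30. Xiulan: free for 08:45-09:30. Freya: free for 08:45-09:30.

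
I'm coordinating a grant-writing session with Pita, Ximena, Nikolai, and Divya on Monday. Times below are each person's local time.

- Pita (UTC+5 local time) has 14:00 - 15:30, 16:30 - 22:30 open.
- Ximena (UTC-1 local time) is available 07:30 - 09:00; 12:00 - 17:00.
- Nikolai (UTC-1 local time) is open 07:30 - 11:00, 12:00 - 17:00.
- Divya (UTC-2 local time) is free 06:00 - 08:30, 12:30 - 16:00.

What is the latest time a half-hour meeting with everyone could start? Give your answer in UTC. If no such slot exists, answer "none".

17:00

Pita in UTC: 09:00-10:30, 11:30-17:30 (subtract 5h to convert from UTC+5).
Ximena in UTC: 08:30-10:00, 13:00-18:00 (add 1h to convert from UTC-1).
Nikolai in UTC: 08:30-12:00, 13:00-18:00 (add 1h to convert from UTC-1).
Divya in UTC: 08:00-10:30, 14:30-18:00 (add 2h to convert from UTC-2).
Pita ∩ Ximena: 09:00-10:00, 13:00-17:30.
Pita ∩ Ximena ∩ Nikolai: 09:00-10:00, 13:00-17:30.
Pita ∩ Ximena ∩ Nikolai ∩ Divya: 09:00-10:00, 14:30-17:30.
The last common window of at least 30 minutes is 14:30-17:30; a 30-minute meeting can start as late as 17:00 and still end by 17:30.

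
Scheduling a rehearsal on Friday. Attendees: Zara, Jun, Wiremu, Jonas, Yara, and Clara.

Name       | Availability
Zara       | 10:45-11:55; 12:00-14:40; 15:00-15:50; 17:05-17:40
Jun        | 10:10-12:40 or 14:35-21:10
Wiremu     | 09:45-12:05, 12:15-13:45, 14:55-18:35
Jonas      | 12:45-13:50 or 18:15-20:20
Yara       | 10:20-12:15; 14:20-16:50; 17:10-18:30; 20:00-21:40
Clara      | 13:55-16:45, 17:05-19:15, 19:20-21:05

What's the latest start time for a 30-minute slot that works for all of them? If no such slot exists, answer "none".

none

Zara ∩ Jun: 10:45-11:55, 12:00-12:40, 14:35-14:40, 15:00-15:50, 17:05-17:40.
Zara ∩ Jun ∩ Wiremu: 10:45-11:55, 12:00-12:05, 12:15-12:40, 15:00-15:50, 17:05-17:40.
Zara ∩ Jun ∩ Wiremu ∩ Jonas: ∅.
Zara ∩ Jun ∩ Wiremu ∩ Jonas ∩ Yara: ∅.
Zara ∩ Jun ∩ Wiremu ∩ Jonas ∩ Yara ∩ Clara: ∅.
There is no time when everyone is free.
No common window is at least 30 minutes long.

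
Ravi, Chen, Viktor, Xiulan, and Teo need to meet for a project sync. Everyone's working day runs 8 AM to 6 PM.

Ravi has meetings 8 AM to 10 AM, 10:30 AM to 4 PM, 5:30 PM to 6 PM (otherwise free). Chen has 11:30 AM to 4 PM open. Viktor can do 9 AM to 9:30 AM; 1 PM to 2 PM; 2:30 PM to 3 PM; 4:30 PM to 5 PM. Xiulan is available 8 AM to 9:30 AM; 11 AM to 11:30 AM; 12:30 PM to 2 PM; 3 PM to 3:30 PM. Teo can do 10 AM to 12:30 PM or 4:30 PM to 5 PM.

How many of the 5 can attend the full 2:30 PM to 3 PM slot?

2

Ravi free: 10:00-10:30, 16:00-17:30 (invert busy blocks within the working day).
Chen free: 11:30-16:00.
Viktor free: 09:00-09:30, 13:00-14:00, 14:30-15:00, 16:30-17:00.
Xiulan free: 08:00-09:30, 11:00-11:30, 12:30-14:00, 15:00-15:30.
Teo free: 10:00-12:30, 16:30-17:00.
Chen and Viktor can make the full 14:30-15:00 slot — that's 2.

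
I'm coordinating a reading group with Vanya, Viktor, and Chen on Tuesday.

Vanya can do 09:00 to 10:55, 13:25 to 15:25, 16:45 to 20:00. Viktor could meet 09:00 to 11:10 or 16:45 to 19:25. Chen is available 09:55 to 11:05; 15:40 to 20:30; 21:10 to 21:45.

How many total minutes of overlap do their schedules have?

220

Vanya ∩ Viktor: 09:00-10:55, 16:45-19:25.
Vanya ∩ Viktor ∩ Chen: 09:55-10:55, 16:45-19:25.
Summing the common windows: 60 + 160 = 220 minutes.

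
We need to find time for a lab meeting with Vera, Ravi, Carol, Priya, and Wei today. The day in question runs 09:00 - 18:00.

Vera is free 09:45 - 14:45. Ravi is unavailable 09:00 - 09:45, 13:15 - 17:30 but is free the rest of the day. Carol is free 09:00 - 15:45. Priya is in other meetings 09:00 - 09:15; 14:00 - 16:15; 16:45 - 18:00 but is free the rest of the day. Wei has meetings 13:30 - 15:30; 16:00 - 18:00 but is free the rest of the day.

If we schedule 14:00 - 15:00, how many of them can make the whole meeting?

Vera free: 09:45-14:45.
Ravi free: 09:45-13:15, 17:30-18:00 (invert busy blocks within the working day).
Carol free: 09:00-15:45.
Priya free: 09:15-14:00, 16:15-16:45 (invert busy blocks within the working day).
Wei free: 09:00-13:30, 15:30-16:00 (invert busy blocks within the working day).
Carol can make the full 14:00-15:00 slot — that's 1.

1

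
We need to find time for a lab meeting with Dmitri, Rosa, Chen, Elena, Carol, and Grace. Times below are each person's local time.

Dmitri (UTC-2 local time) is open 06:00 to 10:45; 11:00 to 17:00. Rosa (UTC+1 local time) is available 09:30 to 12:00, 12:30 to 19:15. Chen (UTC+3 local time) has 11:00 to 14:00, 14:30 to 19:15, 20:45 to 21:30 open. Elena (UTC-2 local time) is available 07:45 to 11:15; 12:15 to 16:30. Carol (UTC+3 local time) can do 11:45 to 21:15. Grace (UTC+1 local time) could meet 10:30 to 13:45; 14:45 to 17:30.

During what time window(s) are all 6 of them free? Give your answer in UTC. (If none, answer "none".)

Dmitri in UTC: 08:00-12:45, 13:00-19:00 (add 2h to convert from UTC-2).
Rosa in UTC: 08:30-11:00, 11:30-18:15 (subtract 1h to convert from UTC+1).
Chen in UTC: 08:00-11:00, 11:30-16:15, 17:45-18:30 (subtract 3h to convert from UTC+3).
Elena in UTC: 09:45-13:15, 14:15-18:30 (add 2h to convert from UTC-2).
Carol in UTC: 08:45-18:15 (subtract 3h to convert from UTC+3).
Grace in UTC: 09:30-12:45, 13:45-16:30 (subtract 1h to convert from UTC+1).
Dmitri ∩ Rosa: 08:30-11:00, 11:30-12:45, 13:00-18:15.
Dmitri ∩ Rosa ∩ Chen: 08:30-11:00, 11:30-12:45, 13:00-16:15, 17:45-18:15.
Dmitri ∩ Rosa ∩ Chen ∩ Elena: 09:45-11:00, 11:30-12:45, 13:00-13:15, 14:15-16:15, 17:45-18:15.
Dmitri ∩ Rosa ∩ Chen ∩ Elena ∩ Carol: 09:45-11:00, 11:30-12:45, 13:00-13:15, 14:15-16:15, 17:45-18:15.
Dmitri ∩ Rosa ∩ Chen ∩ Elena ∩ Carol ∩ Grace: 09:45-11:00, 11:30-12:45, 14:15-16:15.

09:45-11:00, 11:30-12:45, 14:15-16:15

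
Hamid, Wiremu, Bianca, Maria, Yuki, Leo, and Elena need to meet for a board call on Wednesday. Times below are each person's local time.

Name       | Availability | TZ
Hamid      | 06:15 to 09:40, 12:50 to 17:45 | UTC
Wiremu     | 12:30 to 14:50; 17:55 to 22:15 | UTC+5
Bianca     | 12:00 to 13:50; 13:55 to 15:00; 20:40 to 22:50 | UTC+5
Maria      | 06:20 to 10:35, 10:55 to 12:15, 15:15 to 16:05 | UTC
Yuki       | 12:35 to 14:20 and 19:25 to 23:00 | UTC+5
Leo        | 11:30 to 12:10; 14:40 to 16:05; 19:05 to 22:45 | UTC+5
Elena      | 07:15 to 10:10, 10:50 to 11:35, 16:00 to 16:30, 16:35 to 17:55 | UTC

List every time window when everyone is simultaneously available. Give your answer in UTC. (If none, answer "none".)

Hamid in UTC: 06:15-09:40, 12:50-17:45.
Wiremu in UTC: 07:30-09:50, 12:55-17:15 (subtract 5h to convert from UTC+5).
Bianca in UTC: 07:00-08:50, 08:55-10:00, 15:40-17:50 (subtract 5h to convert from UTC+5).
Maria in UTC: 06:20-10:35, 10:55-12:15, 15:15-16:05.
Yuki in UTC: 07:35-09:20, 14:25-18:00 (subtract 5h to convert from UTC+5).
Leo in UTC: 06:30-07:10, 09:40-11:05, 14:05-17:45 (subtract 5h to convert from UTC+5).
Elena in UTC: 07:15-10:10, 10:50-11:35, 16:00-16:30, 16:35-17:55.
Hamid ∩ Wiremu: 07:30-09:40, 12:55-17:15.
Hamid ∩ Wiremu ∩ Bianca: 07:30-08:50, 08:55-09:40, 15:40-17:15.
Hamid ∩ Wiremu ∩ Bianca ∩ Maria: 07:30-08:50, 08:55-09:40, 15:40-16:05.
Hamid ∩ Wiremu ∩ Bianca ∩ Maria ∩ Yuki: 07:35-08:50, 08:55-09:20, 15:40-16:05.
Hamid ∩ Wiremu ∩ Bianca ∩ Maria ∩ Yuki ∩ Leo: 15:40-16:05.
Hamid ∩ Wiremu ∩ Bianca ∩ Maria ∩ Yuki ∩ Leo ∩ Elena: 16:00-16:05.

16:00-16:05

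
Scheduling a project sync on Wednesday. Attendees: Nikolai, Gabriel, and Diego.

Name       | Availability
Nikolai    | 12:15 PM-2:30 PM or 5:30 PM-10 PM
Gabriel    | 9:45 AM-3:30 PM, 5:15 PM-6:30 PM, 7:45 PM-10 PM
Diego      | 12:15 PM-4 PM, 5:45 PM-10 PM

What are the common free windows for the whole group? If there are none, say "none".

12:15-14:30, 17:45-18:30, 19:45-22:00

Nikolai ∩ Gabriel: 12:15-14:30, 17:30-18:30, 19:45-22:00.
Nikolai ∩ Gabriel ∩ Diego: 12:15-14:30, 17:45-18:30, 19:45-22:00.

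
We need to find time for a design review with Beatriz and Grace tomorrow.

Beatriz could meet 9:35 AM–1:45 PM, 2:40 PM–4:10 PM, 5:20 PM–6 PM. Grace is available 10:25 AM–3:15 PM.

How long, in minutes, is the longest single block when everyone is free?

200

Beatriz ∩ Grace: 10:25-13:45, 14:40-15:15.
Those are the intersection windows.
The longest is 10:25-13:45 at 200 minutes.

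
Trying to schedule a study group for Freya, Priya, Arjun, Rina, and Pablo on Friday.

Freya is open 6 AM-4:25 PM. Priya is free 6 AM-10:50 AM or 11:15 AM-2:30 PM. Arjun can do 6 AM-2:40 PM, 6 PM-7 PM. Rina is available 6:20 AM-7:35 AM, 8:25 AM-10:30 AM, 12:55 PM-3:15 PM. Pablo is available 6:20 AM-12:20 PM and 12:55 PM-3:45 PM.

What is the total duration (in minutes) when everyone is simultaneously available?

Freya ∩ Priya: 06:00-10:50, 11:15-14:30.
Freya ∩ Priya ∩ Arjun: 06:00-10:50, 11:15-14:30.
Freya ∩ Priya ∩ Arjun ∩ Rina: 06:20-07:35, 08:25-10:30, 12:55-14:30.
Freya ∩ Priya ∩ Arjun ∩ Rina ∩ Pablo: 06:20-07:35, 08:25-10:30, 12:55-14:30.
Those are the intersection windows.
Summing the common windows: 75 + 125 + 95 = 295 minutes.

295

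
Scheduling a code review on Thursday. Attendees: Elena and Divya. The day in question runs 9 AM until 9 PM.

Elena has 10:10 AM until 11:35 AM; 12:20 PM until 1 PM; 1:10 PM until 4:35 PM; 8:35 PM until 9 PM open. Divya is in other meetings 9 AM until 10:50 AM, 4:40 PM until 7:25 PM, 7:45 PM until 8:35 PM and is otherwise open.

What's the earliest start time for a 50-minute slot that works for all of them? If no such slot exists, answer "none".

13:10

Elena free: 10:10-11:35, 12:20-13:00, 13:10-16:35, 20:35-21:00.
Divya free: 10:50-16:40, 19:25-19:45, 20:35-21:00 (invert busy blocks within the working day).
Elena ∩ Divya: 10:50-11:35, 12:20-13:00, 13:10-16:35, 20:35-21:00.
So the common availability across everyone is 10:50-11:35, 12:20-13:00, 13:10-16:35, 20:35-21:00.
The first common window of at least 50 minutes is 13:10-16:35, so the earliest start is 13:10.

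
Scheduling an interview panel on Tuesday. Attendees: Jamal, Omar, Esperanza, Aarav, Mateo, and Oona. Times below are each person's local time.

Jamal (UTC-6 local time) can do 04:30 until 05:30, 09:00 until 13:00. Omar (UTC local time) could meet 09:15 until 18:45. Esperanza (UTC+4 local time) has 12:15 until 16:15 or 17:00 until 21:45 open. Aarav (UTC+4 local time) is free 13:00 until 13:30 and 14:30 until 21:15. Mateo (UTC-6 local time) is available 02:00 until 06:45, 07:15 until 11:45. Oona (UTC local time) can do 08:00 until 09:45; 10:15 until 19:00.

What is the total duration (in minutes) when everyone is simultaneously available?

Jamal in UTC: 10:30-11:30, 15:00-19:00 (add 6h to convert from UTC-6).
Omar in UTC: 09:15-18:45.
Esperanza in UTC: 08:15-12:15, 13:00-17:45 (subtract 4h to convert from UTC+4).
Aarav in UTC: 09:00-09:30, 10:30-17:15 (subtract 4h to convert from UTC+4).
Mateo in UTC: 08:00-12:45, 13:15-17:45 (add 6h to convert from UTC-6).
Oona in UTC: 08:00-09:45, 10:15-19:00.
Jamal ∩ Omar: 10:30-11:30, 15:00-18:45.
Jamal ∩ Omar ∩ Esperanza: 10:30-11:30, 15:00-17:45.
Jamal ∩ Omar ∩ Esperanza ∩ Aarav: 10:30-11:30, 15:00-17:15.
Jamal ∩ Omar ∩ Esperanza ∩ Aarav ∩ Mateo: 10:30-11:30, 15:00-17:15.
Jamal ∩ Omar ∩ Esperanza ∩ Aarav ∩ Mateo ∩ Oona: 10:30-11:30, 15:00-17:15.
Summing the common windows: 60 + 135 = 195 minutes.

195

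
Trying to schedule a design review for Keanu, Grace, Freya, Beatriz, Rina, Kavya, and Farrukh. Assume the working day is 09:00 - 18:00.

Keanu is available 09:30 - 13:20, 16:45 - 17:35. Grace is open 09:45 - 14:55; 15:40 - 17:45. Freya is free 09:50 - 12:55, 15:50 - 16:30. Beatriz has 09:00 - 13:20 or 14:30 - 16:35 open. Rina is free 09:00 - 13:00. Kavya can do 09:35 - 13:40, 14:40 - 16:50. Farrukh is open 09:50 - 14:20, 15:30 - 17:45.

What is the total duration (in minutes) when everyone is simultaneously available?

Keanu ∩ Grace: 09:45-13:20, 16:45-17:35.
Keanu ∩ Grace ∩ Freya: 09:50-12:55.
Keanu ∩ Grace ∩ Freya ∩ Beatriz: 09:50-12:55.
Keanu ∩ Grace ∩ Freya ∩ Beatriz ∩ Rina: 09:50-12:55.
Keanu ∩ Grace ∩ Freya ∩ Beatriz ∩ Rina ∩ Kavya: 09:50-12:55.
Keanu ∩ Grace ∩ Freya ∩ Beatriz ∩ Rina ∩ Kavya ∩ Farrukh: 09:50-12:55.
So the common availability across everyone is 09:50-12:55.
That's a single block of 185 minutes.

185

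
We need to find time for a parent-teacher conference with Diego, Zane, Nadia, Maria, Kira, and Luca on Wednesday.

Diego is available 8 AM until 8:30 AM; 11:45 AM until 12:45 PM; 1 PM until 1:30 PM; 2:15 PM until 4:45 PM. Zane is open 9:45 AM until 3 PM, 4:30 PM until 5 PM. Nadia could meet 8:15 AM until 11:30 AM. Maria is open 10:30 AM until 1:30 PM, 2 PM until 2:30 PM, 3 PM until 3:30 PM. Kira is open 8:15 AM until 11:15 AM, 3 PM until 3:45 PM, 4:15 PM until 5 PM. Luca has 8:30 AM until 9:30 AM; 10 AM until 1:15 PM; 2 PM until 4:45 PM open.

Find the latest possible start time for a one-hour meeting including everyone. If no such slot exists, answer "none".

Diego ∩ Zane: 11:45-12:45, 13:00-13:30, 14:15-15:00, 16:30-16:45.
Diego ∩ Zane ∩ Nadia: ∅.
Diego ∩ Zane ∩ Nadia ∩ Maria: ∅.
Diego ∩ Zane ∩ Nadia ∩ Maria ∩ Kira: ∅.
Diego ∩ Zane ∩ Nadia ∩ Maria ∩ Kira ∩ Luca: ∅.
There is no time when everyone is free.
No common window is at least 60 minutes long.

none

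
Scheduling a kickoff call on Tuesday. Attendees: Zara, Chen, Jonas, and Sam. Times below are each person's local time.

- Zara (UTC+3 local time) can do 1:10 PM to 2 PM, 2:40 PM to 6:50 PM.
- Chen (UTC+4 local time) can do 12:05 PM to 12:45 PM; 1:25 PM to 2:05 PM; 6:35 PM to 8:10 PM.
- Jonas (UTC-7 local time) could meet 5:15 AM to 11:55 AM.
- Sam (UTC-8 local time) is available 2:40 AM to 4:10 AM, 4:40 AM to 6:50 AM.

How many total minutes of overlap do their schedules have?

15

Zara in UTC: 10:10-11:00, 11:40-15:50 (subtract 3h to convert from UTC+3).
Chen in UTC: 08:05-08:45, 09:25-10:05, 14:35-16:10 (subtract 4h to convert from UTC+4).
Jonas in UTC: 12:15-18:55 (add 7h to convert from UTC-7).
Sam in UTC: 10:40-12:10, 12:40-14:50 (add 8h to convert from UTC-8).
Zara ∩ Chen: 14:35-15:50.
Zara ∩ Chen ∩ Jonas: 14:35-15:50.
Zara ∩ Chen ∩ Jonas ∩ Sam: 14:35-14:50.
So the common availability across everyone is 14:35-14:50.
That's a single block of 15 minutes.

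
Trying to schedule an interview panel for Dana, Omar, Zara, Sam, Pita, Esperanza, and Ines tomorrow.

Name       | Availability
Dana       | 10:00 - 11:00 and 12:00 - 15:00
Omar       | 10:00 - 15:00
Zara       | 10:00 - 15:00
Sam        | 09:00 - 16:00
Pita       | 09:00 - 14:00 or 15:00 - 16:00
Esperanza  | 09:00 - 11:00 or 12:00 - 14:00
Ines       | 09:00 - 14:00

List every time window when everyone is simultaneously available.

10:00-11:00, 12:00-14:00

Dana ∩ Omar: 10:00-11:00, 12:00-15:00.
Dana ∩ Omar ∩ Zara: 10:00-11:00, 12:00-15:00.
Dana ∩ Omar ∩ Zara ∩ Sam: 10:00-11:00, 12:00-15:00.
Dana ∩ Omar ∩ Zara ∩ Sam ∩ Pita: 10:00-11:00, 12:00-14:00.
Dana ∩ Omar ∩ Zara ∩ Sam ∩ Pita ∩ Esperanza: 10:00-11:00, 12:00-14:00.
Dana ∩ Omar ∩ Zara ∩ Sam ∩ Pita ∩ Esperanza ∩ Ines: 10:00-11:00, 12:00-14:00.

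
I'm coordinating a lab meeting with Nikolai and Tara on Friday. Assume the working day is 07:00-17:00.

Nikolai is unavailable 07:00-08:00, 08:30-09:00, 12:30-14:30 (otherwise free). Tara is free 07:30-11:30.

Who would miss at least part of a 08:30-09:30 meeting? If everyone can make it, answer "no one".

Nikolai free: 08:00-08:30, 09:00-12:30, 14:30-17:00 (invert busy blocks within the working day).
Tara free: 07:30-11:30.
Nikolai: not fully free for 08:30-09:30. Tara: free for 08:30-09:30.

Nikolai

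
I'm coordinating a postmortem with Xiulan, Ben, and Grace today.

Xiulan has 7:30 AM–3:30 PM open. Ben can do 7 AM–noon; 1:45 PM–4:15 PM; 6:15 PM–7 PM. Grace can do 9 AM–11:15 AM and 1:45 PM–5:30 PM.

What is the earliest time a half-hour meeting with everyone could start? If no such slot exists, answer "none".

09:00

Xiulan ∩ Ben: 07:30-12:00, 13:45-15:30.
Xiulan ∩ Ben ∩ Grace: 09:00-11:15, 13:45-15:30.
The first common window of at least 30 minutes is 09:00-11:15, so the earliest start is 09:00.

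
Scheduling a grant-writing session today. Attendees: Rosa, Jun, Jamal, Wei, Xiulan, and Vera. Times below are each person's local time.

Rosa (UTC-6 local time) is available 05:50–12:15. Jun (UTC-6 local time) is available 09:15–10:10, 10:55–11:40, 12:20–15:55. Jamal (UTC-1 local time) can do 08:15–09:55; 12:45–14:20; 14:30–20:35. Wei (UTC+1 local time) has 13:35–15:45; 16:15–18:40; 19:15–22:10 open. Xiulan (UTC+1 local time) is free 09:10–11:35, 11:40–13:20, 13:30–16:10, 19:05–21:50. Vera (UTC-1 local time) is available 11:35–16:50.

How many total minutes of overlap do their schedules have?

0

Rosa in UTC: 11:50-18:15 (add 6h to convert from UTC-6).
Jun in UTC: 15:15-16:10, 16:55-17:40, 18:20-21:55 (add 6h to convert from UTC-6).
Jamal in UTC: 09:15-10:55, 13:45-15:20, 15:30-21:35 (add 1h to convert from UTC-1).
Wei in UTC: 12:35-14:45, 15:15-17:40, 18:15-21:10 (subtract 1h to convert from UTC+1).
Xiulan in UTC: 08:10-10:35, 10:40-12:20, 12:30-15:10, 18:05-20:50 (subtract 1h to convert from UTC+1).
Vera in UTC: 12:35-17:50 (add 1h to convert from UTC-1).
Rosa ∩ Jun: 15:15-16:10, 16:55-17:40.
Rosa ∩ Jun ∩ Jamal: 15:15-15:20, 15:30-16:10, 16:55-17:40.
Rosa ∩ Jun ∩ Jamal ∩ Wei: 15:15-15:20, 15:30-16:10, 16:55-17:40.
Rosa ∩ Jun ∩ Jamal ∩ Wei ∩ Xiulan: ∅.
Rosa ∩ Jun ∩ Jamal ∩ Wei ∩ Xiulan ∩ Vera: ∅.
There is no time when everyone is free.
There is no common window, so the total is 0 minutes.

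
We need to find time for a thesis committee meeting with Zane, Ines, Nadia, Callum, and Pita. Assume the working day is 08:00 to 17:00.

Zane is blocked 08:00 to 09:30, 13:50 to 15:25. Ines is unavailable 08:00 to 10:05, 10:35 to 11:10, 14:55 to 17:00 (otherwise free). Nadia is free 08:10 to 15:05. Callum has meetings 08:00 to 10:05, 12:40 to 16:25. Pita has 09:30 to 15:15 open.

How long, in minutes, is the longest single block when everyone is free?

Zane free: 09:30-13:50, 15:25-17:00 (invert busy blocks within the working day).
Ines free: 10:05-10:35, 11:10-14:55 (invert busy blocks within the working day).
Nadia free: 08:10-15:05.
Callum free: 10:05-12:40, 16:25-17:00 (invert busy blocks within the working day).
Pita free: 09:30-15:15.
Zane ∩ Ines: 10:05-10:35, 11:10-13:50.
Zane ∩ Ines ∩ Nadia: 10:05-10:35, 11:10-13:50.
Zane ∩ Ines ∩ Nadia ∩ Callum: 10:05-10:35, 11:10-12:40.
Zane ∩ Ines ∩ Nadia ∩ Callum ∩ Pita: 10:05-10:35, 11:10-12:40.
Those are the intersection windows.
The longest is 11:10-12:40 at 90 minutes.

90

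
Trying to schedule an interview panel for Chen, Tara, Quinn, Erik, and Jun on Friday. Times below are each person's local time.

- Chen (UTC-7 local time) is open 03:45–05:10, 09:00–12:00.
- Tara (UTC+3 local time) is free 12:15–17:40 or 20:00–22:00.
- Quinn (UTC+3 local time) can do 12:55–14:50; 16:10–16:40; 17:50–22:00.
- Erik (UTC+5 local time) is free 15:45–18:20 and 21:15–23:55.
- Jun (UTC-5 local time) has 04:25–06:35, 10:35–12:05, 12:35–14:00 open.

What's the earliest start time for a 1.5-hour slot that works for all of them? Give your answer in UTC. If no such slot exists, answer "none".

none

Chen in UTC: 10:45-12:10, 16:00-19:00 (add 7h to convert from UTC-7).
Tara in UTC: 09:15-14:40, 17:00-19:00 (subtract 3h to convert from UTC+3).
Quinn in UTC: 09:55-11:50, 13:10-13:40, 14:50-19:00 (subtract 3h to convert from UTC+3).
Erik in UTC: 10:45-13:20, 16:15-18:55 (subtract 5h to convert from UTC+5).
Jun in UTC: 09:25-11:35, 15:35-17:05, 17:35-19:00 (add 5h to convert from UTC-5).
Chen ∩ Tara: 10:45-12:10, 17:00-19:00.
Chen ∩ Tara ∩ Quinn: 10:45-11:50, 17:00-19:00.
Chen ∩ Tara ∩ Quinn ∩ Erik: 10:45-11:50, 17:00-18:55.
Chen ∩ Tara ∩ Quinn ∩ Erik ∩ Jun: 10:45-11:35, 17:00-17:05, 17:35-18:55.
No common window is at least 90 minutes long.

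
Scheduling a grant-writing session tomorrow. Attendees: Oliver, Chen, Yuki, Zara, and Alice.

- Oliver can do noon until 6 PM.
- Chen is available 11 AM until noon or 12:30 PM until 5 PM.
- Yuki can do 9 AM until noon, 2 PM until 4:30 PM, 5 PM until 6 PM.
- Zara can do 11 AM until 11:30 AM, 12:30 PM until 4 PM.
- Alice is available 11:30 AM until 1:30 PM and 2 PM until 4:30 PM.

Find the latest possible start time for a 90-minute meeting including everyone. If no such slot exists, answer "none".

14:30

Oliver ∩ Chen: 12:30-17:00.
Oliver ∩ Chen ∩ Yuki: 14:00-16:30.
Oliver ∩ Chen ∩ Yuki ∩ Zara: 14:00-16:00.
Oliver ∩ Chen ∩ Yuki ∩ Zara ∩ Alice: 14:00-16:00.
The last common window of at least 90 minutes is 14:00-16:00; a 90-minute meeting can start as late as 14:30 and still end by 16:00.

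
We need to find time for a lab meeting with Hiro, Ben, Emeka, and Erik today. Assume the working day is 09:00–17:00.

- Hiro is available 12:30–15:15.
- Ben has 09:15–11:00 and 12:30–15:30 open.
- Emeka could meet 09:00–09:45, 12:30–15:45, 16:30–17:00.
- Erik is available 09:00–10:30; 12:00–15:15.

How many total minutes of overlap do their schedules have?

165

Hiro ∩ Ben: 12:30-15:15.
Hiro ∩ Ben ∩ Emeka: 12:30-15:15.
Hiro ∩ Ben ∩ Emeka ∩ Erik: 12:30-15:15.
So the common availability across everyone is 12:30-15:15.
That's a single block of 165 minutes.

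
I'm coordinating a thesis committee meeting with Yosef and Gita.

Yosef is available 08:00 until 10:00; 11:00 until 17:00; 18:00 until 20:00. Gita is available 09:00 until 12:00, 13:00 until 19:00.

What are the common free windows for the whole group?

09:00-10:00, 11:00-12:00, 13:00-17:00, 18:00-19:00

Yosef ∩ Gita: 09:00-10:00, 11:00-12:00, 13:00-17:00, 18:00-19:00.
Those are the intersection windows.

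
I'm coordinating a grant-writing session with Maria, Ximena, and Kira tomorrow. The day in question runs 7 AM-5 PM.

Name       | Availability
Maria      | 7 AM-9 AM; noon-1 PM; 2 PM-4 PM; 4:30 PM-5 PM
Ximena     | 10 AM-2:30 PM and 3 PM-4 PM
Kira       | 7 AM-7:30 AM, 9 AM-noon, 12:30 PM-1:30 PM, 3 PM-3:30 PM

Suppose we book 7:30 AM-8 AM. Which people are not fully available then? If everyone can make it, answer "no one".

Maria: free for 07:30-08:00. Ximena: not fully free for 07:30-08:00. Kira: not fully free for 07:30-08:00.

Kira, Ximena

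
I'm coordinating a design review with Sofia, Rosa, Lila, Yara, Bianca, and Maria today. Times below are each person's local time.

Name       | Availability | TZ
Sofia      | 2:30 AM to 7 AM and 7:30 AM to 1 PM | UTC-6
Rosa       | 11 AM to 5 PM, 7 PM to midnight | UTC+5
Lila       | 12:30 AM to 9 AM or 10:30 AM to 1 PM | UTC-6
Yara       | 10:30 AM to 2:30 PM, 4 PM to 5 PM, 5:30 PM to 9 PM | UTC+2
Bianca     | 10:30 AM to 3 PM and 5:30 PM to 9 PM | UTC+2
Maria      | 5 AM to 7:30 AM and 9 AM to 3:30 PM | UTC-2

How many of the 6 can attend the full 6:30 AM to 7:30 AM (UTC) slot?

Sofia in UTC: 08:30-13:00, 13:30-19:00 (add 6h to convert from UTC-6).
Rosa in UTC: 06:00-12:00, 14:00-19:00 (subtract 5h to convert from UTC+5).
Lila in UTC: 06:30-15:00, 16:30-19:00 (add 6h to convert from UTC-6).
Yara in UTC: 08:30-12:30, 14:00-15:00, 15:30-19:00 (subtract 2h to convert from UTC+2).
Bianca in UTC: 08:30-13:00, 15:30-19:00 (subtract 2h to convert from UTC+2).
Maria in UTC: 07:00-09:30, 11:00-17:30 (add 2h to convert from UTC-2).
Rosa and Lila can make the full 06:30-07:30 slot — that's 2.

2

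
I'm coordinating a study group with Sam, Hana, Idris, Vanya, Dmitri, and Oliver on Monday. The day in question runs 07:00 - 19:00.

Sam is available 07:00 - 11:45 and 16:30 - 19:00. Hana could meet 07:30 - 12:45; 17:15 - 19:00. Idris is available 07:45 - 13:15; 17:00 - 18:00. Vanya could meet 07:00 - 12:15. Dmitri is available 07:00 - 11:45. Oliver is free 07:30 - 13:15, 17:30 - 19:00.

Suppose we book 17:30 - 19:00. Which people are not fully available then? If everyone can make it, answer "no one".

Sam: free for 17:30-19:00. Hana: free for 17:30-19:00. Idris: not fully free for 17:30-19:00. Vanya: not fully free for 17:30-19:00. Dmitri: not fully free for 17:30-19:00. Oliver: free for 17:30-19:00.

Dmitri, Idris, Vanya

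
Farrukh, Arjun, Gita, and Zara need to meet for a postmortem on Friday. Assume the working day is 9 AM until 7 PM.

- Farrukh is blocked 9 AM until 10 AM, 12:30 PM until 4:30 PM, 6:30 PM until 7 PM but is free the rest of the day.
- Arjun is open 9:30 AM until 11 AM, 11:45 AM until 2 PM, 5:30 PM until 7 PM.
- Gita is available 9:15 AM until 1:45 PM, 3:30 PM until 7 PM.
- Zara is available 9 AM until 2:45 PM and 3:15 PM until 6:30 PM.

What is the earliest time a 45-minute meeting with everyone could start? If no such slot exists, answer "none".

10:00

Farrukh free: 10:00-12:30, 16:30-18:30 (invert busy blocks within the working day).
Arjun free: 09:30-11:00, 11:45-14:00, 17:30-19:00.
Gita free: 09:15-13:45, 15:30-19:00.
Zara free: 09:00-14:45, 15:15-18:30.
Farrukh ∩ Arjun: 10:00-11:00, 11:45-12:30, 17:30-18:30.
Farrukh ∩ Arjun ∩ Gita: 10:00-11:00, 11:45-12:30, 17:30-18:30.
Farrukh ∩ Arjun ∩ Gita ∩ Zara: 10:00-11:00, 11:45-12:30, 17:30-18:30.
The first common window of at least 45 minutes is 10:00-11:00, so the earliest start is 10:00.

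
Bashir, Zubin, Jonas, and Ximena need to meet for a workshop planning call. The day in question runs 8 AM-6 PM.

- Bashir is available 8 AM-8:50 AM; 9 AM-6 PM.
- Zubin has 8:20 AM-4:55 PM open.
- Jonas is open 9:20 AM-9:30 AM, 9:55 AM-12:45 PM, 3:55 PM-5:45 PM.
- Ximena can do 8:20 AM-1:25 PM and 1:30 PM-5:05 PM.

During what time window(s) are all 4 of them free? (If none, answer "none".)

Bashir ∩ Zubin: 08:20-08:50, 09:00-16:55.
Bashir ∩ Zubin ∩ Jonas: 09:20-09:30, 09:55-12:45, 15:55-16:55.
Bashir ∩ Zubin ∩ Jonas ∩ Ximena: 09:20-09:30, 09:55-12:45, 15:55-16:55.

09:20-09:30, 09:55-12:45, 15:55-16:55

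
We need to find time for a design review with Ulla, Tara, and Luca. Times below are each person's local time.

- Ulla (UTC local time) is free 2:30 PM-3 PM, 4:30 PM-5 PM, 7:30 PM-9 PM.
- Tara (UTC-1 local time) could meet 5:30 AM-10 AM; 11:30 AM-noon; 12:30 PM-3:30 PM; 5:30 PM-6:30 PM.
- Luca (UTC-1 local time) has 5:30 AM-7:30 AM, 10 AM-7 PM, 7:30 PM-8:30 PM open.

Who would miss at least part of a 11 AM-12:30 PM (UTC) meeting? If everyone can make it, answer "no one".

Ulla in UTC: 14:30-15:00, 16:30-17:00, 19:30-21:00.
Tara in UTC: 06:30-11:00, 12:30-13:00, 13:30-16:30, 18:30-19:30 (add 1h to convert from UTC-1).
Luca in UTC: 06:30-08:30, 11:00-20:00, 20:30-21:30 (add 1h to convert from UTC-1).
Ulla: not fully free for 11:00-12:30. Tara: not fully free for 11:00-12:30. Luca: free for 11:00-12:30.

Tara, Ulla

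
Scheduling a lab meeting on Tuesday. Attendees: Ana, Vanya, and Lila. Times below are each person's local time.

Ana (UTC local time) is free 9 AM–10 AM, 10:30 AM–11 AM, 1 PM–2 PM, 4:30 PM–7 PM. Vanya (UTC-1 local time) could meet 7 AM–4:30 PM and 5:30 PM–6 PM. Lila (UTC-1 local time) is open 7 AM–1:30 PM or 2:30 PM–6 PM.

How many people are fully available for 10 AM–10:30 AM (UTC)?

2

Ana in UTC: 09:00-10:00, 10:30-11:00, 13:00-14:00, 16:30-19:00.
Vanya in UTC: 08:00-17:30, 18:30-19:00 (add 1h to convert from UTC-1).
Lila in UTC: 08:00-14:30, 15:30-19:00 (add 1h to convert from UTC-1).
Vanya and Lila can make the full 10:00-10:30 slot — that's 2.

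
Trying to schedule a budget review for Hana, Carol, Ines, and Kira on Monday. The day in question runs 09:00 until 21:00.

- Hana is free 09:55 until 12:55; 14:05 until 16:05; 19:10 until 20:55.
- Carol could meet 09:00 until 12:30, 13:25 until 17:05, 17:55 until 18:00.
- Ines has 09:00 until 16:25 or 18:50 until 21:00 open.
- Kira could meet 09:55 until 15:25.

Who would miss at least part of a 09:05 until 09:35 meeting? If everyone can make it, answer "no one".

Hana, Kira

Hana: not fully free for 09:05-09:35. Carol: free for 09:05-09:35. Ines: free for 09:05-09:35. Kira: not fully free for 09:05-09:35.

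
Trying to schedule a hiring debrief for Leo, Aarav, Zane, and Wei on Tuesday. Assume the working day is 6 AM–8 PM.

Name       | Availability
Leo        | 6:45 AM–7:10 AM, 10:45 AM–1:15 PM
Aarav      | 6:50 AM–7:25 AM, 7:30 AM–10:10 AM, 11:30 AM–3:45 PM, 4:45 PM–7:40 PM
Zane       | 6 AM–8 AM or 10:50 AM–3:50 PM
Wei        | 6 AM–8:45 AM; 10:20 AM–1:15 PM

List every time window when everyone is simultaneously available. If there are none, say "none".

06:50-07:10, 11:30-13:15

Leo ∩ Aarav: 06:50-07:10, 11:30-13:15.
Leo ∩ Aarav ∩ Zane: 06:50-07:10, 11:30-13:15.
Leo ∩ Aarav ∩ Zane ∩ Wei: 06:50-07:10, 11:30-13:15.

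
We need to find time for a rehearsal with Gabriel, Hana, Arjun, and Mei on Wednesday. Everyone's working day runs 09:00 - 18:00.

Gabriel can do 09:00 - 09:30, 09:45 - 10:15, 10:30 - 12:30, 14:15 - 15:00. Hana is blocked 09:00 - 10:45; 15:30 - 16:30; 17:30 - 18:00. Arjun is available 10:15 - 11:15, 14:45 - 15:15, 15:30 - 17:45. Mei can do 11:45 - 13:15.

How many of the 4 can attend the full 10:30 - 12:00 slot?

1

Gabriel free: 09:00-09:30, 09:45-10:15, 10:30-12:30, 14:15-15:00.
Hana free: 10:45-15:30, 16:30-17:30 (invert busy blocks within the working day).
Arjun free: 10:15-11:15, 14:45-15:15, 15:30-17:45.
Mei free: 11:45-13:15.
Gabriel can make the full 10:30-12:00 slot — that's 1.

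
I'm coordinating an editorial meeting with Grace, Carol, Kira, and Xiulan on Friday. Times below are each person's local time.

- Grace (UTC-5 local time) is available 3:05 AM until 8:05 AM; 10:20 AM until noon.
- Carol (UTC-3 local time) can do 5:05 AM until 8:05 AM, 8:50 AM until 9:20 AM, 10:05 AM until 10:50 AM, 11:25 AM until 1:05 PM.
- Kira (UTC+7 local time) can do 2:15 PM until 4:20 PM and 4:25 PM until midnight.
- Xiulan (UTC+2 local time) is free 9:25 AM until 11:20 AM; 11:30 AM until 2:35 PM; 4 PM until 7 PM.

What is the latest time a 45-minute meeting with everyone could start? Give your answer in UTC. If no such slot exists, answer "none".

Grace in UTC: 08:05-13:05, 15:20-17:00 (add 5h to convert from UTC-5).
Carol in UTC: 08:05-11:05, 11:50-12:20, 13:05-13:50, 14:25-16:05 (add 3h to convert from UTC-3).
Kira in UTC: 07:15-09:20, 09:25-17:00 (subtract 7h to convert from UTC+7).
Xiulan in UTC: 07:25-09:20, 09:30-12:35, 14:00-17:00 (subtract 2h to convert from UTC+2).
Grace ∩ Carol: 08:05-11:05, 11:50-12:20, 15:20-16:05.
Grace ∩ Carol ∩ Kira: 08:05-09:20, 09:25-11:05, 11:50-12:20, 15:20-16:05.
Grace ∩ Carol ∩ Kira ∩ Xiulan: 08:05-09:20, 09:30-11:05, 11:50-12:20, 15:20-16:05.
The last common window of at least 45 minutes is 15:20-16:05; a 45-minute meeting can start as late as 15:20 and still end by 16:05.

15:20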